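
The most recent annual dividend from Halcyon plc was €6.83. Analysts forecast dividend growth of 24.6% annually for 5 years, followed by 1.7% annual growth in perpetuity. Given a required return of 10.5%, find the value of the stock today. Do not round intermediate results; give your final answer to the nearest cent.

€193.56

D_1 = 8.51018
D_2 = 10.60368
D_3 = 13.21219
D_4 = 16.46239
D_5 = 20.51214
Terminal value at year 5: TV = D_5×(1+g_2)/(r−g_2) = 20.86084/0.088 = 237.05504
P_0 = D_1/(1+r)^1 + D_2/(1+r)^2 + D_3/(1+r)^3 + D_4/(1+r)^4 + D_5/(1+r)^5 + TV/(1+r)^5
    = 7.70152 + 8.68425 + 9.79237 + 11.04190 + 12.45087 + 143.89238 = 193.56329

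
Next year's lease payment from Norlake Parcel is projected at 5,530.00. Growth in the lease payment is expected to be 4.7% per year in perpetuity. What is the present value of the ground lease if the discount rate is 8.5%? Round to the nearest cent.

Growing perpetuity: P = D₁ / (r − g) = 5,530.0000 / (0.085 − 0.047) = 145,526.32

145526.32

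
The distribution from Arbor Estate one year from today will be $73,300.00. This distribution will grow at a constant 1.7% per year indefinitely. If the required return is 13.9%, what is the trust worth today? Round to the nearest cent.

$600819.67

Growing perpetuity: P = D₁ / (r − g) = $73,300.0000 / (0.139 − 0.017) = $600,819.67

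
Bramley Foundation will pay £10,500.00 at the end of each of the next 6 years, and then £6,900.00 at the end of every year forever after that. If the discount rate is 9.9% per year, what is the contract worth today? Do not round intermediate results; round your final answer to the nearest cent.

£85421.96

PV of 6-year annuity: £10,500.00 × [1 − (1+0.099)^−6] / 0.099 = 45864.56220
Perpetuity value at year 6: £6,900.00 / 0.099 = 69696.96970
PV of perpetuity: 69696.96970 / (1+0.099)^6 = 39557.40025
Total PV = 45864.56220 + 39557.40025 = 85421.96245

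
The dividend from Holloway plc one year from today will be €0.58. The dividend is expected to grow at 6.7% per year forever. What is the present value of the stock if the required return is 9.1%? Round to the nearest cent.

€24.17

Growing perpetuity: P = D₁ / (r − g) = €0.5800 / (0.091 − 0.067) = €24.17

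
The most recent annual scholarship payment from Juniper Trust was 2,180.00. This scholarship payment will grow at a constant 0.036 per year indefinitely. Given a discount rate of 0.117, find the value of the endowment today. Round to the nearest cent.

27882.47

D₁ = D₀ × (1 + g) = 2,180.00 × 1.036 = 2,258.4800
Growing perpetuity: P = D₁ / (r − g) = 2,258.4800 / (0.117 − 0.036) = 27,882.47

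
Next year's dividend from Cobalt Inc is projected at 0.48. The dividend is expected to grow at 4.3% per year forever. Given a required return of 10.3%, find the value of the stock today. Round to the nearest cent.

Growing perpetuity: P = D₁ / (r − g) = 0.4800 / (0.103 − 0.043) = 8.00

8.00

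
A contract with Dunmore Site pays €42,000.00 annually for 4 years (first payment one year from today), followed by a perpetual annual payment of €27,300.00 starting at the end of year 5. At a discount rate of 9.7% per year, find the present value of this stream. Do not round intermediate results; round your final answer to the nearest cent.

€328344.54

PV of 4-year annuity: €42,000.00 × [1 − (1+0.097)^−4] / 0.097 = 134003.55796
Perpetuity value at year 4: €27,300.00 / 0.097 = 281443.29897
PV of perpetuity: 281443.29897 / (1+0.097)^4 = 194340.98629
Total PV = 134003.55796 + 194340.98629 = 328344.54426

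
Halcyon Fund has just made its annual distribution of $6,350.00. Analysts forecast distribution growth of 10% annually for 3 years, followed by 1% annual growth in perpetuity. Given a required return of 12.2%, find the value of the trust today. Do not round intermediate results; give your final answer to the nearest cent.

D_1 = 6985.00000
D_2 = 7683.50000
D_3 = 8451.85000
Terminal value at year 3: TV = D_3×(1+g_2)/(r−g_2) = 8536.36850/0.112 = 76217.57589
P_0 = D_1/(1+r)^1 + D_2/(1+r)^2 + D_3/(1+r)^3 + TV/(1+r)^3
    = 6225.49020 + 6103.42176 + 5983.74682 + 53960.57404 = 72273.23282

$72273.23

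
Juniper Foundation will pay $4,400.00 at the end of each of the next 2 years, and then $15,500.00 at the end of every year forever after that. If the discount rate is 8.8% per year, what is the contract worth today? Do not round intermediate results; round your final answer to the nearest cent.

PV of 2-year annuity: $4,400.00 × [1 − (1+0.088)^−2] / 0.088 = 7761.13754
Perpetuity value at year 2: $15,500.00 / 0.088 = 176136.36364
PV of perpetuity: 176136.36364 / (1+0.088)^2 = 148795.99275
Total PV = 7761.13754 + 148795.99275 = 156557.13029

$156557.13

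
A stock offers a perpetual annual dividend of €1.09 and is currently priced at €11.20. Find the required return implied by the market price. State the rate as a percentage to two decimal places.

9.73%

P = C/r ⇒ r = C/P = €1.09/€11.20 = 0.097321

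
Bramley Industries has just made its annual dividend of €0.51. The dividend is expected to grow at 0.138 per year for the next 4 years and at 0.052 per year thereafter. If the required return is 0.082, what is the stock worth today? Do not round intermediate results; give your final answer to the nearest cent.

€24.20

D_1 = 0.58038
D_2 = 0.66047
D_3 = 0.75162
D_4 = 0.85534
Terminal value at year 4: TV = D_4×(1+g_2)/(r−g_2) = 0.89982/0.03 = 29.99395
P_0 = D_1/(1+r)^1 + D_2/(1+r)^2 + D_3/(1+r)^3 + D_4/(1+r)^4 + TV/(1+r)^4
    = 0.53640 + 0.56416 + 0.59336 + 0.62407 + 21.88390 = 24.20187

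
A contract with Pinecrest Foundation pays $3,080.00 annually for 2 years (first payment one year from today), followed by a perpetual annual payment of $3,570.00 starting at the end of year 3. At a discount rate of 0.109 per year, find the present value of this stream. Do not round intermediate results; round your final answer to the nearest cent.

PV of 2-year annuity: $3,080.00 × [1 − (1+0.109)^−2] / 0.109 = 5281.58415
Perpetuity value at year 2: $3,570.00 / 0.109 = 32752.29358
PV of perpetuity: 32752.29358 / (1+0.109)^2 = 26630.45740
Total PV = 5281.58415 + 26630.45740 = 31912.04155

$31912.04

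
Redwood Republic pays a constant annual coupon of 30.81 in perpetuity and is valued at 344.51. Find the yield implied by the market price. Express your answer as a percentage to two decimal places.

8.94%

P = C/r ⇒ r = C/P = 30.81/344.51 = 0.089431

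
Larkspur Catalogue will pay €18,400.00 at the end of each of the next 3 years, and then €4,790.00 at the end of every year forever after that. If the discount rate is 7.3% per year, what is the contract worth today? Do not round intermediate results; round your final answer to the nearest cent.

PV of 3-year annuity: €18,400.00 × [1 − (1+0.073)^−3] / 0.073 = 48023.96419
Perpetuity value at year 3: €4,790.00 / 0.073 = 65616.43836
PV of perpetuity: 65616.43836 / (1+0.073)^3 = 53114.54768
Total PV = 48023.96419 + 53114.54768 = 101138.51187

€101138.51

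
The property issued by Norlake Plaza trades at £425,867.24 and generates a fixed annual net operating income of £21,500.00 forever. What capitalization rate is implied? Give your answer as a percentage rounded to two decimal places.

P = C/r ⇒ r = C/P = £21,500.00/£425,867.24 = 0.050485

5.05%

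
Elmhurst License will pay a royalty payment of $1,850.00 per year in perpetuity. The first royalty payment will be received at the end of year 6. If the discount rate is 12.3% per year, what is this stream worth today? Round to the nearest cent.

$8421.08

Value at end of year 5: C / r = $1,850.00 / 0.123 = $15,040.6504
Discount to today: PV = $15,040.6504 / (1 + 0.123)^5 = $15,040.6504 / 1.786071 = $8,421.08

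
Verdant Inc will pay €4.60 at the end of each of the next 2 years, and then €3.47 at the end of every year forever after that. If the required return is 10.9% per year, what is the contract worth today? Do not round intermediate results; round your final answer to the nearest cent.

€33.77

PV of 2-year annuity: €4.60 × [1 − (1+0.109)^−2] / 0.109 = 7.88808
Perpetuity value at year 2: €3.47 / 0.109 = 31.83486
PV of perpetuity: 31.83486 / (1+0.109)^2 = 25.88451
Total PV = 7.88808 + 25.88451 = 33.77259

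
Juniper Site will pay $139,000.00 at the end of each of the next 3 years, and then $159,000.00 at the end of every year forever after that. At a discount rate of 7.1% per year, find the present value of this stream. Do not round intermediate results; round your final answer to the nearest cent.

PV of 3-year annuity: $139,000.00 × [1 − (1+0.071)^−3] / 0.071 = 364114.48887
Perpetuity value at year 3: $159,000.00 / 0.071 = 2239436.61972
PV of perpetuity: 2239436.61972 / (1+0.071)^3 = 1822931.55691
Total PV = 364114.48887 + 1822931.55691 = 2187046.04578

$2187046.05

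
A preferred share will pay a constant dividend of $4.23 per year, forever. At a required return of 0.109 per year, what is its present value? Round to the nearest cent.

Level perpetuity: PV = C / r = $4.23 / 0.109 = $38.81

$38.81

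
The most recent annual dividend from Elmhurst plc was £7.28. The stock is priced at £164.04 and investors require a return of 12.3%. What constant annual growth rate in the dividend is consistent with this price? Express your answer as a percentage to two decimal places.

P = D₀(1+g)/(r−g) ⇒ P(r−g) = D₀(1+g) ⇒ g(P+D₀) = P·r − D₀
g = (P·r − D₀)/(P + D₀) = (£164.04×0.123 − £7.28) / (£164.04 + £7.28) = 0.075280

7.53%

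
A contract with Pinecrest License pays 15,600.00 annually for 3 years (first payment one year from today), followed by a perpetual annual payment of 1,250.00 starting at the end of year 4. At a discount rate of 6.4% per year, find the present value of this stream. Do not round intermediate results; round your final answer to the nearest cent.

PV of 3-year annuity: 15,600.00 × [1 − (1+0.064)^−3] / 0.064 = 41392.29724
Perpetuity value at year 3: 1,250.00 / 0.064 = 19531.25000
PV of perpetuity: 19531.25000 / (1+0.064)^3 = 16214.55952
Total PV = 41392.29724 + 16214.55952 = 57606.85676

57606.86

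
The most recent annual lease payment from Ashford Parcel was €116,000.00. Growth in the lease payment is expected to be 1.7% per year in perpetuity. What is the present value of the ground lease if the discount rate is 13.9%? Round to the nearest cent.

D₁ = D₀ × (1 + g) = €116,000.00 × 1.017 = €117,972.0000
Growing perpetuity: P = D₁ / (r − g) = €117,972.0000 / (0.139 − 0.017) = €966,983.61

€966983.61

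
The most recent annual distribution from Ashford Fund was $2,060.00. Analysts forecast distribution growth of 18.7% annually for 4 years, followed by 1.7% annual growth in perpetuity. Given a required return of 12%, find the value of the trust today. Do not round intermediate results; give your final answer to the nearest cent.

$35209.75

D_1 = 2445.22000
D_2 = 2902.47614
D_3 = 3445.23918
D_4 = 4089.49890
Terminal value at year 4: TV = D_4×(1+g_2)/(r−g_2) = 4159.02039/0.103 = 40378.83870
P_0 = D_1/(1+r)^1 + D_2/(1+r)^2 + D_3/(1+r)^3 + D_4/(1+r)^4 + TV/(1+r)^4
    = 2183.23214 + 2313.83621 + 2452.25320 + 2598.95049 + 25661.48198 = 35209.75401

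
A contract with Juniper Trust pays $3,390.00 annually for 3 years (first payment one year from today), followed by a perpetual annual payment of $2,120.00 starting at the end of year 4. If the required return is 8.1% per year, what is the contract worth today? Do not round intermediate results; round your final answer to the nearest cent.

PV of 3-year annuity: $3,390.00 × [1 − (1+0.081)^−3] / 0.081 = 8720.61895
Perpetuity value at year 3: $2,120.00 / 0.081 = 26172.83951
PV of perpetuity: 26172.83951 / (1+0.081)^3 = 20719.23710
Total PV = 8720.61895 + 20719.23710 = 29439.85604

$29439.86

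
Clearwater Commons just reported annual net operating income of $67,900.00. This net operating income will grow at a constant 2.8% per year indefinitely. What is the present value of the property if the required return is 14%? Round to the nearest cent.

D₁ = D₀ × (1 + g) = $67,900.00 × 1.028 = $69,801.2000
Growing perpetuity: P = D₁ / (r − g) = $69,801.2000 / (0.14 − 0.028) = $623,225.00

$623225.00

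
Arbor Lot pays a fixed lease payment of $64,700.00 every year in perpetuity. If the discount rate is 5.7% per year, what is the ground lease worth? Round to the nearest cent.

$1135087.72

Level perpetuity: PV = C / r = $64,700.00 / 0.057 = $1,135,087.72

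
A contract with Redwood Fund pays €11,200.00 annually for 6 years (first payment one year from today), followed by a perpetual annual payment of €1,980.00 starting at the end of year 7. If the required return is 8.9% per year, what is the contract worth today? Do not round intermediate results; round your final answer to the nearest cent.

PV of 6-year annuity: €11,200.00 × [1 − (1+0.089)^−6] / 0.089 = 50392.43718
Perpetuity value at year 6: €1,980.00 / 0.089 = 22247.19101
PV of perpetuity: 22247.19101 / (1+0.089)^6 = 13338.52801
Total PV = 50392.43718 + 13338.52801 = 63730.96519

€63730.97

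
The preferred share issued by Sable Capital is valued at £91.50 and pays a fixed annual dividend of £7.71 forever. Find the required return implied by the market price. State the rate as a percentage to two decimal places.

8.43%

P = C/r ⇒ r = C/P = £7.71/£91.50 = 0.084262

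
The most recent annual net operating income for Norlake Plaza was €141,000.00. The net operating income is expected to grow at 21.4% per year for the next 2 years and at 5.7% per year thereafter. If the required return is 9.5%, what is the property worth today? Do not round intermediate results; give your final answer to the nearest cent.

D_1 = 171174.00000
D_2 = 207805.23600
Terminal value at year 2: TV = D_2×(1+g_2)/(r−g_2) = 219650.13445/0.038 = 5780266.69611
P_0 = D_1/(1+r)^1 + D_2/(1+r)^2 + TV/(1+r)^2
    = 156323.28767 + 173311.84587 + 4820805.81815 = 5150440.95169

€5150440.95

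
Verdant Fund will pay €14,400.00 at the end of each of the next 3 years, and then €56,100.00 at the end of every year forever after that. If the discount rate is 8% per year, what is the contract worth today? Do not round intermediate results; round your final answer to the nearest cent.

PV of 3-year annuity: €14,400.00 × [1 − (1+0.08)^−3] / 0.08 = 37110.19662
Perpetuity value at year 3: €56,100.00 / 0.08 = 701250.00000
PV of perpetuity: 701250.00000 / (1+0.08)^3 = 556674.85902
Total PV = 37110.19662 + 556674.85902 = 593785.05563

€593785.06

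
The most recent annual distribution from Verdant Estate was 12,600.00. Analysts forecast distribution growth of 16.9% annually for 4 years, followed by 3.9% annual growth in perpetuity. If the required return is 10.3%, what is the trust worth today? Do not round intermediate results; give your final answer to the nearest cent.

316488.85

D_1 = 14729.40000
D_2 = 17218.66860
D_3 = 20128.62359
D_4 = 23530.36098
Terminal value at year 4: TV = D_4×(1+g_2)/(r−g_2) = 24448.04506/0.064 = 382000.70405
P_0 = D_1/(1+r)^1 + D_2/(1+r)^2 + D_3/(1+r)^3 + D_4/(1+r)^4 + TV/(1+r)^4
    = 13353.94379 + 14153.00117 + 14999.87159 + 15897.41604 + 258084.61353 = 316488.84612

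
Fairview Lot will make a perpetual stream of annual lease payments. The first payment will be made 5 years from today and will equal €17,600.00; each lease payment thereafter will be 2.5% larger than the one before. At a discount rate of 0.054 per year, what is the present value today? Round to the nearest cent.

Value at end of year 4: C₁ / (r − g) = €17,600.00 / (0.054 − 0.025) = €606,896.5517
Discount to today: PV = €606,896.5517 / (1 + 0.054)^4 = €606,896.5517 / 1.234134 = €491,758.90

€491758.90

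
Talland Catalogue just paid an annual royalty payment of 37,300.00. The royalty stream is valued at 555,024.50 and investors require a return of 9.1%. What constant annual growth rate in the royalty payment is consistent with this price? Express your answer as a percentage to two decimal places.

2.23%

P = D₀(1+g)/(r−g) ⇒ P(r−g) = D₀(1+g) ⇒ g(P+D₀) = P·r − D₀
g = (P·r − D₀)/(P + D₀) = (555,024.50×0.091 − 37,300.00) / (555,024.50 + 37,300.00) = 0.022297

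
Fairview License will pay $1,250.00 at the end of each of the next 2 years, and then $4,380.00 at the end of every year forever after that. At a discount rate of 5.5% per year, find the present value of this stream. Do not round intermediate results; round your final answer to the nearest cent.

PV of 2-year annuity: $1,250.00 × [1 − (1+0.055)^−2] / 0.055 = 2307.89964
Perpetuity value at year 2: $4,380.00 / 0.055 = 79636.36364
PV of perpetuity: 79636.36364 / (1+0.055)^2 = 71549.48329
Total PV = 2307.89964 + 71549.48329 = 73857.38293

$73857.38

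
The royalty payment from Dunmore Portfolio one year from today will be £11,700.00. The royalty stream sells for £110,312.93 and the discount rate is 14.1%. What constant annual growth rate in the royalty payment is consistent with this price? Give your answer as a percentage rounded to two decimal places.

P = D₁/(r−g) ⇒ g = r − D₁/P = 0.141 − £11,700.00/£110,312.93 = 0.034938

3.49%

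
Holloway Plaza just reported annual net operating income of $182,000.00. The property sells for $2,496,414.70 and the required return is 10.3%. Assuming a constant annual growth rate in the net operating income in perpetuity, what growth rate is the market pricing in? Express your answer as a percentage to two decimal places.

2.81%

P = D₀(1+g)/(r−g) ⇒ P(r−g) = D₀(1+g) ⇒ g(P+D₀) = P·r − D₀
g = (P·r − D₀)/(P + D₀) = ($2,496,414.70×0.103 − $182,000.00) / ($2,496,414.70 + $182,000.00) = 0.028050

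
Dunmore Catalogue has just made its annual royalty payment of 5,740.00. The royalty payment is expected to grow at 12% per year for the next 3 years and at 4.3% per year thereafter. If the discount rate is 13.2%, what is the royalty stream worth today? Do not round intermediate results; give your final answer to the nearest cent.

82008.47

D_1 = 6428.80000
D_2 = 7200.25600
D_3 = 8064.28672
Terminal value at year 3: TV = D_3×(1+g_2)/(r−g_2) = 8411.05105/0.089 = 94506.19156
P_0 = D_1/(1+r)^1 + D_2/(1+r)^2 + D_3/(1+r)^3 + TV/(1+r)^3
    = 5679.15194 + 5618.94892 + 5559.38409 + 65150.98433 = 82008.46929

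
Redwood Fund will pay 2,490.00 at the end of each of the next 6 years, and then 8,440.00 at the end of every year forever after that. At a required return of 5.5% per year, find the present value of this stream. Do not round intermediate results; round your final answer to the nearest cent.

PV of 6-year annuity: 2,490.00 × [1 − (1+0.055)^−6] / 0.055 = 12438.87047
Perpetuity value at year 6: 8,440.00 / 0.055 = 153454.54545
PV of perpetuity: 153454.54545 / (1+0.055)^6 = 111292.26965
Total PV = 12438.87047 + 111292.26965 = 123731.14012

123731.14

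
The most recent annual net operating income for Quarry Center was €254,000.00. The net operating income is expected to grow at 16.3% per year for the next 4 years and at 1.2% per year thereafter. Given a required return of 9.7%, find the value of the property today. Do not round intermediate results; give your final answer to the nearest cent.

D_1 = 295402.00000
D_2 = 343552.52600
D_3 = 399551.58774
D_4 = 464678.49654
Terminal value at year 4: TV = D_4×(1+g_2)/(r−g_2) = 470254.63850/0.085 = 5532407.51174
P_0 = D_1/(1+r)^1 + D_2/(1+r)^2 + D_3/(1+r)^3 + D_4/(1+r)^4 + TV/(1+r)^4
    = 269281.67730 + 285482.76272 + 302658.57160 + 320867.74728 + 3820213.64997 = 4998504.40887

€4998504.41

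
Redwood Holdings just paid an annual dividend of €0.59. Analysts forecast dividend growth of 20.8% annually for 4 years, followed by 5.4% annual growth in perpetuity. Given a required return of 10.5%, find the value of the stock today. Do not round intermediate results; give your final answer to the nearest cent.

€20.38

D_1 = 0.71272
D_2 = 0.86097
D_3 = 1.04005
D_4 = 1.25638
Terminal value at year 4: TV = D_4×(1+g_2)/(r−g_2) = 1.32422/0.051 = 25.96511
P_0 = D_1/(1+r)^1 + D_2/(1+r)^2 + D_3/(1+r)^3 + D_4/(1+r)^4 + TV/(1+r)^4
    = 0.64500 + 0.70512 + 0.77084 + 0.84270 + 17.41571 = 20.37936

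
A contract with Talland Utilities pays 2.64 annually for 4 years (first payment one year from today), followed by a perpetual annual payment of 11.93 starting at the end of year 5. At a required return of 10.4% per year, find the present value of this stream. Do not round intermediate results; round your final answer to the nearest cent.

85.52

PV of 4-year annuity: 2.64 × [1 − (1+0.104)^−4] / 0.104 = 8.29650
Perpetuity value at year 4: 11.93 / 0.104 = 114.71154
PV of perpetuity: 114.71154 / (1+0.104)^4 = 77.22018
Total PV = 8.29650 + 77.22018 = 85.51668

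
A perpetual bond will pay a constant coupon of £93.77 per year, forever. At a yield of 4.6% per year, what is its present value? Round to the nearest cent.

Level perpetuity: PV = C / r = £93.77 / 0.046 = £2,038.48

£2038.48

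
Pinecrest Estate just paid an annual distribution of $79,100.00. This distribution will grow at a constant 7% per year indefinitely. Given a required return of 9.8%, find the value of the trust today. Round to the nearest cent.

$3022750.00

D₁ = D₀ × (1 + g) = $79,100.00 × 1.07 = $84,637.0000
Growing perpetuity: P = D₁ / (r − g) = $84,637.0000 / (0.098 − 0.07) = $3,022,750.00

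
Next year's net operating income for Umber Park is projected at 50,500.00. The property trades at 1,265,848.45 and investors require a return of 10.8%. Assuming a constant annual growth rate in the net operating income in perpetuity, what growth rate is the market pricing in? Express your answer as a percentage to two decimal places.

6.81%

P = D₁/(r−g) ⇒ g = r − D₁/P = 0.108 − 50,500.00/1,265,848.45 = 0.068106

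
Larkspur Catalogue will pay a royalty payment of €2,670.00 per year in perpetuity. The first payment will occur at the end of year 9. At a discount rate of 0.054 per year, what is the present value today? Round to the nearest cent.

Value at end of year 8: C / r = €2,670.00 / 0.054 = €49,444.4444
Discount to today: PV = €49,444.4444 / (1 + 0.054)^8 = €49,444.4444 / 1.523088 = €32,463.30

€32463.30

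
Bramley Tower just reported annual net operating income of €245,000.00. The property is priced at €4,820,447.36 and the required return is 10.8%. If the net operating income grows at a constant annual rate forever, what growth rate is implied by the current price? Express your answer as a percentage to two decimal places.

P = D₀(1+g)/(r−g) ⇒ P(r−g) = D₀(1+g) ⇒ g(P+D₀) = P·r − D₀
g = (P·r − D₀)/(P + D₀) = (€4,820,447.36×0.108 − €245,000.00) / (€4,820,447.36 + €245,000.00) = 0.054409

5.44%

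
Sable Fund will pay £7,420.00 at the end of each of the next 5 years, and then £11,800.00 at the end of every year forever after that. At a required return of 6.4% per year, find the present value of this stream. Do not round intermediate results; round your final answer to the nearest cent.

PV of 5-year annuity: £7,420.00 × [1 − (1+0.064)^−5] / 0.064 = 30918.53934
Perpetuity value at year 5: £11,800.00 / 0.064 = 184375.00000
PV of perpetuity: 184375.00000 / (1+0.064)^5 = 135205.35523
Total PV = 30918.53934 + 135205.35523 = 166123.89457

£166123.89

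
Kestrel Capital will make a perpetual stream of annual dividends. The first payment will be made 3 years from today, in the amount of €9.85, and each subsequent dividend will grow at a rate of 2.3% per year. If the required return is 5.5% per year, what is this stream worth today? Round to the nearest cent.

€276.55

Value at end of year 2: C₁ / (r − g) = €9.85 / (0.055 − 0.023) = €307.8125
Discount to today: PV = €307.8125 / (1 + 0.055)^2 = €307.8125 / 1.113025 = €276.55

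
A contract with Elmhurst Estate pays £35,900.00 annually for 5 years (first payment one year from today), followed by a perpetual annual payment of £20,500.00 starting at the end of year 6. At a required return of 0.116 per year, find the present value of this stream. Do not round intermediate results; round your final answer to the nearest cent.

PV of 5-year annuity: £35,900.00 × [1 − (1+0.116)^−5] / 0.116 = 130704.17743
Perpetuity value at year 5: £20,500.00 / 0.116 = 176724.13793
PV of perpetuity: 176724.13793 / (1+0.116)^5 = 102088.04776
Total PV = 130704.17743 + 102088.04776 = 232792.22518

£232792.23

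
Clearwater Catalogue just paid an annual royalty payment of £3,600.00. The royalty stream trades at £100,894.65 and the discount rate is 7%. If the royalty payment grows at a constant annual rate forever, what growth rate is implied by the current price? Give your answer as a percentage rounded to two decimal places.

3.31%

P = D₀(1+g)/(r−g) ⇒ P(r−g) = D₀(1+g) ⇒ g(P+D₀) = P·r − D₀
g = (P·r − D₀)/(P + D₀) = (£100,894.65×0.07 − £3,600.00) / (£100,894.65 + £3,600.00) = 0.033137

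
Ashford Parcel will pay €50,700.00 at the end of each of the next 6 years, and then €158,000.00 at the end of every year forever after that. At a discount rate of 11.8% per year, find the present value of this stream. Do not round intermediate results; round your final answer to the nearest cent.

€895318.83

PV of 6-year annuity: €50,700.00 × [1 − (1+0.118)^−6] / 0.118 = 209634.44586
Perpetuity value at year 6: €158,000.00 / 0.118 = 1338983.05085
PV of perpetuity: 1338983.05085 / (1+0.118)^6 = 685684.38326
Total PV = 209634.44586 + 685684.38326 = 895318.82913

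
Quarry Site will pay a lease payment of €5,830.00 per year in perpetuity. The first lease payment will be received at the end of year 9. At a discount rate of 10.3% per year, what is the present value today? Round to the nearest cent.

Value at end of year 8: C / r = €5,830.00 / 0.103 = €56,601.9417
Discount to today: PV = €56,601.9417 / (1 + 0.103)^8 = €56,601.9417 / 2.190807 = €25,836.12

€25836.12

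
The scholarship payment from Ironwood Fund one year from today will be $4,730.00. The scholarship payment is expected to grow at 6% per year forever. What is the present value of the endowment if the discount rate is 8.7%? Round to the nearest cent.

$175185.19

Growing perpetuity: P = D₁ / (r − g) = $4,730.0000 / (0.087 − 0.06) = $175,185.19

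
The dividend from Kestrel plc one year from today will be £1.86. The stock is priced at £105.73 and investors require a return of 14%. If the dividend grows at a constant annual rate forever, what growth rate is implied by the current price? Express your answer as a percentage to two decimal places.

12.24%

P = D₁/(r−g) ⇒ g = r − D₁/P = 0.14 − £1.86/£105.73 = 0.122408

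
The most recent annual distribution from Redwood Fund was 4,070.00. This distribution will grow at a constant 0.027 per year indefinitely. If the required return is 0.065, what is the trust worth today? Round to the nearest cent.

D₁ = D₀ × (1 + g) = 4,070.00 × 1.027 = 4,179.8900
Growing perpetuity: P = D₁ / (r − g) = 4,179.8900 / (0.065 − 0.027) = 109,997.11

109997.11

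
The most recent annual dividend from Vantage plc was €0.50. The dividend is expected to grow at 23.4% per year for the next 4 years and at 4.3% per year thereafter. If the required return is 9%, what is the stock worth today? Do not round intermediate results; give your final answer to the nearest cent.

D_1 = 0.61700
D_2 = 0.76138
D_3 = 0.93954
D_4 = 1.15939
Terminal value at year 4: TV = D_4×(1+g_2)/(r−g_2) = 1.20925/0.047 = 25.72866
P_0 = D_1/(1+r)^1 + D_2/(1+r)^2 + D_3/(1+r)^3 + D_4/(1+r)^4 + TV/(1+r)^4
    = 0.56606 + 0.64084 + 0.72550 + 0.82134 + 18.22683 = 20.98056

€20.98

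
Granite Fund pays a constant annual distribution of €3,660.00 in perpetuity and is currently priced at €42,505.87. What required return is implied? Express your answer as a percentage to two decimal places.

P = C/r ⇒ r = C/P = €3,660.00/€42,505.87 = 0.086106

8.61%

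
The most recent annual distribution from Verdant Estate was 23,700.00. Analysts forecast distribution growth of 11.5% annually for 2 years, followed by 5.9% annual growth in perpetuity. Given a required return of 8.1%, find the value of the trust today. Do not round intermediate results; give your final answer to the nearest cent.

1263383.80

D_1 = 26425.50000
D_2 = 29464.43250
Terminal value at year 2: TV = D_2×(1+g_2)/(r−g_2) = 31202.83402/0.022 = 1418310.63716
P_0 = D_1/(1+r)^1 + D_2/(1+r)^2 + TV/(1+r)^2
    = 24445.42091 + 25214.28706 + 1213724.09071 = 1263383.79867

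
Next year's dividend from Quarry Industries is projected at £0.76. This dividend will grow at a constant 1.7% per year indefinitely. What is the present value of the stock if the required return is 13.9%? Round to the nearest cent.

Growing perpetuity: P = D₁ / (r − g) = £0.7600 / (0.139 − 0.017) = £6.23

£6.23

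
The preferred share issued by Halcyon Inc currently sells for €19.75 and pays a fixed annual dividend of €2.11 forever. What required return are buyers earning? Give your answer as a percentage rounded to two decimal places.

P = C/r ⇒ r = C/P = €2.11/€19.75 = 0.106835

10.68%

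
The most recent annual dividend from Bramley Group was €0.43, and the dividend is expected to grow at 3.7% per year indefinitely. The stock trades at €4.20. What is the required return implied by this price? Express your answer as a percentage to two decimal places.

14.32%

D₁ = €0.43 × 1.037 = €0.4459
P = D₁/(r − g) ⇒ r = D₁/P + g = €0.4459/€4.20 + 0.037 = 0.106169 + 0.037 = 0.143169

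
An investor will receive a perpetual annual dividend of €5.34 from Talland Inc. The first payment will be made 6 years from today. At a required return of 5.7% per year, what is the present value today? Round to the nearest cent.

Value at end of year 5: C / r = €5.34 / 0.057 = €93.6842
Discount to today: PV = €93.6842 / (1 + 0.057)^5 = €93.6842 / 1.319395 = €71.01

€71.01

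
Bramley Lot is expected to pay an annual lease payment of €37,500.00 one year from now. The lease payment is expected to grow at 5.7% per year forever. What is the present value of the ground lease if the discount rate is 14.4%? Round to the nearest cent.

€431034.48

Growing perpetuity: P = D₁ / (r − g) = €37,500.0000 / (0.144 − 0.057) = €431,034.48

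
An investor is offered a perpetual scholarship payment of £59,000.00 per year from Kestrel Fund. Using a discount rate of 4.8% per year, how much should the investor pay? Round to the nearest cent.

£1229166.67

Level perpetuity: PV = C / r = £59,000.00 / 0.048 = £1,229,166.67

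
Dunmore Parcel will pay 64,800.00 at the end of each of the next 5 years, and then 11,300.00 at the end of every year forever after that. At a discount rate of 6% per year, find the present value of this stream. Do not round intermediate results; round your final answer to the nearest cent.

413694.80

PV of 5-year annuity: 64,800.00 × [1 − (1+0.06)^−5] / 0.06 = 272961.17330
Perpetuity value at year 5: 11,300.00 / 0.06 = 188333.33333
PV of perpetuity: 188333.33333 / (1+0.06)^5 = 140733.62256
Total PV = 272961.17330 + 140733.62256 = 413694.79586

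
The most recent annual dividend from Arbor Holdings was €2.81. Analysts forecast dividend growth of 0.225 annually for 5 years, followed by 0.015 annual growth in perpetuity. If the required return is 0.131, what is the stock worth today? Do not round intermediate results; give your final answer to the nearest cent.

€54.62

D_1 = 3.44225
D_2 = 4.21676
D_3 = 5.16553
D_4 = 6.32777
D_5 = 7.75152
Terminal value at year 5: TV = D_5×(1+g_2)/(r−g_2) = 7.86779/0.116 = 67.82578
P_0 = D_1/(1+r)^1 + D_2/(1+r)^2 + D_3/(1+r)^3 + D_4/(1+r)^4 + D_5/(1+r)^5 + TV/(1+r)^5
    = 3.04355 + 3.29650 + 3.57048 + 3.86723 + 4.18865 + 36.65066 = 54.61707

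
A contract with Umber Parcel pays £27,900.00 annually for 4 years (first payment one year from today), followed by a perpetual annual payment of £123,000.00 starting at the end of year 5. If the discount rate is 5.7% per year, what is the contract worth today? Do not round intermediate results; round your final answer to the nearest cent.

PV of 4-year annuity: £27,900.00 × [1 − (1+0.057)^−4] / 0.057 = 97344.29007
Perpetuity value at year 4: £123,000.00 / 0.057 = 2157894.73684
PV of perpetuity: 2157894.73684 / (1+0.057)^4 = 1728742.49031
Total PV = 97344.29007 + 1728742.49031 = 1826086.78037

£1826086.78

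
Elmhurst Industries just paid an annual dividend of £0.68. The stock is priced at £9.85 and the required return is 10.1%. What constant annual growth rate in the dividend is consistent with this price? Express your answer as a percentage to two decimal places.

2.99%

P = D₀(1+g)/(r−g) ⇒ P(r−g) = D₀(1+g) ⇒ g(P+D₀) = P·r − D₀
g = (P·r − D₀)/(P + D₀) = (£9.85×0.101 − £0.68) / (£9.85 + £0.68) = 0.029900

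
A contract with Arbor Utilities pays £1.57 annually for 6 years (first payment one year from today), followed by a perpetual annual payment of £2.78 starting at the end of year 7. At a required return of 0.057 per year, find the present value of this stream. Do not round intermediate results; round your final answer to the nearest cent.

£42.77

PV of 6-year annuity: £1.57 × [1 − (1+0.057)^−6] / 0.057 = 7.79351
Perpetuity value at year 6: £2.78 / 0.057 = 48.77193
PV of perpetuity: 48.77193 / (1+0.057)^6 = 34.97196
Total PV = 7.79351 + 34.97196 = 42.76547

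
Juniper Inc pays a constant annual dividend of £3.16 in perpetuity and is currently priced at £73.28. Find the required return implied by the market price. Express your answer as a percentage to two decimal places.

4.31%

P = C/r ⇒ r = C/P = £3.16/£73.28 = 0.043122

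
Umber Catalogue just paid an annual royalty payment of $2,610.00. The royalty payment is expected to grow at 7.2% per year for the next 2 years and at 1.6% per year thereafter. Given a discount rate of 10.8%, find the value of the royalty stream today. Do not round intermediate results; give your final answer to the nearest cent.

D_1 = 2797.92000
D_2 = 2999.37024
Terminal value at year 2: TV = D_2×(1+g_2)/(r−g_2) = 3047.36016/0.092 = 33123.48004
P_0 = D_1/(1+r)^1 + D_2/(1+r)^2 + TV/(1+r)^2
    = 2525.19856 + 2443.15239 + 26980.90035 = 31949.25129

$31949.25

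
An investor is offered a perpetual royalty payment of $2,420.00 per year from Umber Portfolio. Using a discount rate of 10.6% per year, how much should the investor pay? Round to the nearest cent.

$22830.19

Level perpetuity: PV = C / r = $2,420.00 / 0.106 = $22,830.19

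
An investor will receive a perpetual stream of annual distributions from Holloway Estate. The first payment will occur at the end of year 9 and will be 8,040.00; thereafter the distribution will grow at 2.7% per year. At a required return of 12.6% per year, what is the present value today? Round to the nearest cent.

Value at end of year 8: C₁ / (r − g) = 8,040.00 / (0.126 − 0.027) = 81,212.1212
Discount to today: PV = 81,212.1212 / (1 + 0.126)^8 = 81,212.1212 / 2.584087 = 31,427.78

31427.78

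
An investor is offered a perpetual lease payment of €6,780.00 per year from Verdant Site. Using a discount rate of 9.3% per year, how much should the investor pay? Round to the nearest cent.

Level perpetuity: PV = C / r = €6,780.00 / 0.093 = €72,903.23

€72903.23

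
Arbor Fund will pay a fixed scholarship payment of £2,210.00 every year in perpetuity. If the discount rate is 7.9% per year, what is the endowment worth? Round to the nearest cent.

£27974.68

Level perpetuity: PV = C / r = £2,210.00 / 0.079 = £27,974.68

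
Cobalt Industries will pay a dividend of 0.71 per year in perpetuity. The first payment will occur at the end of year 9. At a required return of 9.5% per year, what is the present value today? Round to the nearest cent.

3.62

Value at end of year 8: C / r = 0.71 / 0.095 = 7.4737
Discount to today: PV = 7.4737 / (1 + 0.095)^8 = 7.4737 / 2.066869 = 3.62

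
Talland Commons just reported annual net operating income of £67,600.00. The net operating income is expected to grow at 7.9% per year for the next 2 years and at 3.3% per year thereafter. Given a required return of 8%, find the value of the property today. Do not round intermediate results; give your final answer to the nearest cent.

D_1 = 72940.40000
D_2 = 78702.69160
Terminal value at year 2: TV = D_2×(1+g_2)/(r−g_2) = 81299.88042/0.047 = 1729784.68985
P_0 = D_1/(1+r)^1 + D_2/(1+r)^2 + TV/(1+r)^2
    = 67537.40741 + 67474.87277 + 1483011.56537 = 1618023.84555

£1618023.85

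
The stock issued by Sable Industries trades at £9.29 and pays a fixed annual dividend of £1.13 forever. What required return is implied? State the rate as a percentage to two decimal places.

P = C/r ⇒ r = C/P = £1.13/£9.29 = 0.121636

12.16%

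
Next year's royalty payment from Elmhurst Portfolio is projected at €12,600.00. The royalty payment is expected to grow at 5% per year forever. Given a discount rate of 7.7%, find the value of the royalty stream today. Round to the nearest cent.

€466666.67

Growing perpetuity: P = D₁ / (r − g) = €12,600.0000 / (0.077 − 0.05) = €466,666.67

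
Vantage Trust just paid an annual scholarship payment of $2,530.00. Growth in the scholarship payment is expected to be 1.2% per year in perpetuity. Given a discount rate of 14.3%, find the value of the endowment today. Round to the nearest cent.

$19544.73

D₁ = D₀ × (1 + g) = $2,530.00 × 1.012 = $2,560.3600
Growing perpetuity: P = D₁ / (r − g) = $2,560.3600 / (0.143 − 0.012) = $19,544.73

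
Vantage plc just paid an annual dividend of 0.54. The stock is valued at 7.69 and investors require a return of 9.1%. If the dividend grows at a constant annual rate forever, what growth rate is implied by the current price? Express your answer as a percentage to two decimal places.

1.94%

P = D₀(1+g)/(r−g) ⇒ P(r−g) = D₀(1+g) ⇒ g(P+D₀) = P·r − D₀
g = (P·r − D₀)/(P + D₀) = (7.69×0.091 − 0.54) / (7.69 + 0.54) = 0.019416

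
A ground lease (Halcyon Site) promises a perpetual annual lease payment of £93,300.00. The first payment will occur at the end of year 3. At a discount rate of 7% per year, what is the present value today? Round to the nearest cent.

£1164169.05

Value at end of year 2: C / r = £93,300.00 / 0.07 = £1,332,857.1429
Discount to today: PV = £1,332,857.1429 / (1 + 0.07)^2 = £1,332,857.1429 / 1.144900 = £1,164,169.05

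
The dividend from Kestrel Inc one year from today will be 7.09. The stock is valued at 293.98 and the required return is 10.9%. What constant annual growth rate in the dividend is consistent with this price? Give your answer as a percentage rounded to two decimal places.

8.49%

P = D₁/(r−g) ⇒ g = r − D₁/P = 0.109 − 7.09/293.98 = 0.084883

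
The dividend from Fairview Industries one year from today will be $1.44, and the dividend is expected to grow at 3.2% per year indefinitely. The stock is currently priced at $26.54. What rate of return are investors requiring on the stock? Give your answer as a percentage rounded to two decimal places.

8.63%

P = D₁/(r − g) ⇒ r = D₁/P + g = $1.4400/$26.54 + 0.032 = 0.054258 + 0.032 = 0.086258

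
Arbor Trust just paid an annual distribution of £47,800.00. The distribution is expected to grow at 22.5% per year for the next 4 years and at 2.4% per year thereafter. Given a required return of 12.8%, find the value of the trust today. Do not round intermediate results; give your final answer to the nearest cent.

£890633.81

D_1 = 58555.00000
D_2 = 71729.87500
D_3 = 87869.09688
D_4 = 107639.64367
Terminal value at year 4: TV = D_4×(1+g_2)/(r−g_2) = 110222.99512/0.104 = 1059836.49154
P_0 = D_1/(1+r)^1 + D_2/(1+r)^2 + D_3/(1+r)^3 + D_4/(1+r)^4 + TV/(1+r)^4
    = 51910.46099 + 56374.39248 + 61222.19041 + 66486.86459 + 654639.89750 = 890633.80597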